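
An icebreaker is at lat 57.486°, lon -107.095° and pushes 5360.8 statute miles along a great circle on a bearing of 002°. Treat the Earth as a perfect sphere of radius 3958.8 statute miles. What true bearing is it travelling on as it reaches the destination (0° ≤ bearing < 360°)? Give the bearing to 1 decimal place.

final bearing 178.5°

Angular distance δ = d/R = 5360.8 / 3958.8 = 1.354148 rad.
Start latitude φ₁ = 1.003320 rad; initial bearing θ = 0.034907 rad.
Destination latitude: φ₂ = arcsin( sin φ₁ cos δ + cos φ₁ sin δ cos θ ) = arcsin(0.705886) = 44.901°.
Δλ = atan2( sin θ sin δ cos φ₁ , cos δ − sin φ₁ sin φ₂ ) = atan2(0.018320, -0.380288) = 3.093455 rad = 177.242°.
Hence λ₂ = -107.095° + 177.242° = 70.147°.
The forward bearing on arrival equals the back-azimuth from the destination plus 180°.
Back-azimuth from P₂ (44.9°, 70.1°) to P₁ (57.5°, -107.1°), with Δλ' = λ₁ − λ₂ = -177.2°: atan2( sin Δλ' cos φ₁ , cos φ₂ sin φ₁ − sin φ₂ cos φ₁ cos Δλ' ) = 358.5°.
Final bearing = (358.5° + 180°) mod 360° = 178.5°.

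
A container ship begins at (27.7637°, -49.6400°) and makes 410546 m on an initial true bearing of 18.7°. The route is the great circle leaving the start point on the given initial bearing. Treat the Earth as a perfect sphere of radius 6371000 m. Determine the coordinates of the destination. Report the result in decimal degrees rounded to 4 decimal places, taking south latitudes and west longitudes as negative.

latitude 31.2540°, longitude -48.2561°

The arc subtends δ = 410546/6371000 = 0.064440 rad at the centre.
With φ₁ = 27.7637° = 0.484568 rad and θ = 18.7° = 0.326377 rad:
sin φ₂ = sin φ₁ cos δ + cos φ₁ sin δ cos θ = (0.465826)(0.997924) + (0.884876)(0.064395)(0.947210) = 0.518833
φ₂ = asin(0.518833) = 0.545485 rad = 31.2540°.
For the longitude increment, Δλ = atan2( sin θ sin δ cos φ₁, cos δ − sin φ₁ sin φ₂ ) = atan2(0.018269, 0.756238) = 1.3839°.
λ₂ = λ₁ + Δλ = -48.2561°.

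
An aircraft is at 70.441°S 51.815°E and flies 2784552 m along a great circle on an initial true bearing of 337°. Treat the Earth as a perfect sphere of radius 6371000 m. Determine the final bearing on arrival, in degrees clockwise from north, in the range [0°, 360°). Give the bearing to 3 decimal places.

Angular distance δ = d/R = 2784552 / 6371000 = 0.437067 rad.
Start latitude φ₁ = -1.229427 rad; initial bearing θ = 5.881760 rad.
sin φ₂ = sin φ₁ cos δ + cos φ₁ sin δ cos θ = (-0.942297)(0.905997) + (0.334777)(0.423284)(0.920505) = -0.723278
φ₂ = asin(-0.723278) = -0.808537 rad = -46.326°.
For the longitude increment, Δλ = atan2( sin θ sin δ cos φ₁, cos δ − sin φ₁ sin φ₂ ) = atan2(-0.055369, 0.224455) = -13.857°.
λ₂ = 51.815° + -13.857° = 37.958°.
The forward bearing on arrival equals the back-azimuth from the destination plus 180°.
Back-azimuth from P₂ (-46.326°, 37.958°) to P₁ (-70.441°, 51.815°), with Δλ' = λ₁ − λ₂ = 13.857°: atan2( sin Δλ' cos φ₁ , cos φ₂ sin φ₁ − sin φ₂ cos φ₁ cos Δλ' ) = 169.081°.
Final bearing = (169.081° + 180°) mod 360° = 349.081°.

final bearing 349.081°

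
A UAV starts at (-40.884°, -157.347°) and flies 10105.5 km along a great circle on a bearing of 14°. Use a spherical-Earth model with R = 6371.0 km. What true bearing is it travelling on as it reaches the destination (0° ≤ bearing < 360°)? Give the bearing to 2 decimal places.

final bearing 15.87°

δ = 10105.5/6371 = 1.586172 rad (90.8809°).
With φ₁ = -40.884° = -0.713560 rad and θ = 14° = 0.244346 rad:
Applying the spherical law of cosines for sides, sin φ₂ = sin φ₁ cos δ + cos φ₁ sin δ cos θ = 0.743555, so φ₂ = 48.035°.
For the longitude increment, Δλ = atan2( sin θ sin δ cos φ₁, cos δ − sin φ₁ sin φ₂ ) = atan2(0.182880, 0.471304) = 21.208°.
λ₂ = λ₁ + Δλ = -136.139°.
The forward bearing on arrival equals the back-azimuth from the destination plus 180°.
Back-azimuth from P₂ (48.04°, -136.14°) to P₁ (-40.88°, -157.35°), with Δλ' = λ₁ − λ₂ = -21.21°: atan2( sin Δλ' cos φ₁ , cos φ₂ sin φ₁ − sin φ₂ cos φ₁ cos Δλ' ) = 195.87°.
Final bearing = (195.87° + 180°) mod 360° = 15.87°.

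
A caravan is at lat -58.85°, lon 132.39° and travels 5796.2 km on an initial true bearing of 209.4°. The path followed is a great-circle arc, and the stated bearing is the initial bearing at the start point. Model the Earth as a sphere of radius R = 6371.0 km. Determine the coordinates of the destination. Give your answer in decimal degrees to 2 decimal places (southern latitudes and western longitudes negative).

Angular distance δ = d/R = 5796.2 / 6371 = 0.909779 rad.
With φ₁ = -58.85° = -1.027126 rad and θ = 209.4° = 3.654719 rad:
Applying the spherical law of cosines for sides, sin φ₂ = sin φ₁ cos δ + cos φ₁ sin δ cos θ = -0.881141, so φ₂ = -61.78°.
For the longitude increment, Δλ = atan2( sin θ sin δ cos φ₁, cos δ − sin φ₁ sin φ₂ ) = atan2(-0.200448, -0.140174) = -124.97°.
Hence λ₂ = 132.39° + -124.97° = 7.42°.

latitude -61.78°, longitude 7.42°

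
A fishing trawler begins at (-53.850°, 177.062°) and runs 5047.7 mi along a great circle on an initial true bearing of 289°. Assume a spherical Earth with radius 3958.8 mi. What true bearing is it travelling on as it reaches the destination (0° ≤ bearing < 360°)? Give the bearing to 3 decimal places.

final bearing 326.047°

The arc subtends δ = 5047.7/3958.8 = 1.275058 rad at the centre.
Converting: φ₁ = -0.939860 rad, θ = 5.044002 rad.
Applying the spherical law of cosines for sides, sin φ₂ = sin φ₁ cos δ + cos φ₁ sin δ cos θ = -0.051620, so φ₂ = -2.959°.
For the longitude increment, Δλ = atan2( sin θ sin δ cos φ₁, cos δ − sin φ₁ sin φ₂ ) = atan2(-0.533549, 0.249764) = -64.915°.
λ₂ = λ₁ + Δλ = 112.147°.
The forward bearing on arrival equals the back-azimuth from the destination plus 180°.
Back-azimuth from P₂ (-2.959°, 112.147°) to P₁ (-53.850°, 177.062°), with Δλ' = λ₁ − λ₂ = 64.915°: atan2( sin Δλ' cos φ₁ , cos φ₂ sin φ₁ − sin φ₂ cos φ₁ cos Δλ' ) = 146.047°.
Final bearing = (146.047° + 180°) mod 360° = 326.047°.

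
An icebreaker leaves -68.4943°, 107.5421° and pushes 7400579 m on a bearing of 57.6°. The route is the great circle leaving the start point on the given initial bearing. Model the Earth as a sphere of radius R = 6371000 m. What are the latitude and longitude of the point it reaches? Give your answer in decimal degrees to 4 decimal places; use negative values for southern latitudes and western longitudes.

latitude -10.9502°, longitude 159.6331°

Central angle δ = d/R = 1.161604 rad.
Converting: φ₁ = -1.195451 rad, θ = 1.005310 rad.
Destination latitude: φ₂ = arcsin( sin φ₁ cos δ + cos φ₁ sin δ cos θ ) = arcsin(-0.189955) = -10.9502°.
Then Δλ = atan2(0.283972, 0.221138) = 0.909159 rad, from sin θ sin δ cos φ₁ over cos δ − sin φ₁ sin φ₂.
λ₂ = λ₁ + Δλ = 159.6331°.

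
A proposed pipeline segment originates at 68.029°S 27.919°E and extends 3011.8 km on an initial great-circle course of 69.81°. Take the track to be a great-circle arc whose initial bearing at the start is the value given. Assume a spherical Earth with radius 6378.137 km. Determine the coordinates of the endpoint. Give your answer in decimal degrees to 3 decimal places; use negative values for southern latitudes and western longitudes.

Central angle δ = d/R = 0.472207 rad.
Converting: φ₁ = -1.187330 rad, θ = 1.218414 rad.
Applying the spherical law of cosines for sides, sin φ₂ = sin φ₁ cos δ + cos φ₁ sin δ cos θ = -0.767154, so φ₂ = -50.099°.
Δλ = atan2( sin θ sin δ cos φ₁ , cos δ − sin φ₁ sin φ₂ ) = atan2(0.159721, 0.179129) = 0.728184 rad = 41.722°.
λ₂ = 27.919° + 41.722° = 69.641°.

latitude -50.099°, longitude 69.641°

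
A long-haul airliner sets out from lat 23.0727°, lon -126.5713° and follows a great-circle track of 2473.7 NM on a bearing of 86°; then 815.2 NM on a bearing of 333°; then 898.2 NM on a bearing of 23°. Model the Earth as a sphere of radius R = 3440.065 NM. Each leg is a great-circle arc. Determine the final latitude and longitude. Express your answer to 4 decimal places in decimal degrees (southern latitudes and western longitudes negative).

latitude 45.1663°, longitude -81.2751°

Apply the spherical direct solution leg by leg, carrying full precision between legs.
Leg 1: from (23.0727°, -126.5713°), δ = 2473.7/3440.065 = 0.719085 rad, θ = 86° → φ = 19.7028°, λ = -82.3082°.
Leg 2: from (19.7028°, -82.3082°), δ = 815.2/3440.065 = 0.236972 rad, θ = 333° → φ = 31.6444°, λ = -89.5001°.
Leg 3: from (31.6444°, -89.5001°), δ = 898.2/3440.065 = 0.261100 rad, θ = 23° → φ = 45.1663°, λ = -81.2751°.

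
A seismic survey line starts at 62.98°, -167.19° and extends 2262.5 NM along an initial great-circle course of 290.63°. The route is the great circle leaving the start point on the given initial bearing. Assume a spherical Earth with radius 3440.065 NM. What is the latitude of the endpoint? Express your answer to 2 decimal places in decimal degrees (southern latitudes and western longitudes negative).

Angular distance δ = d/R = 2262.5 / 3440.065 = 0.657691 rad.
Converting: φ₁ = 1.099208 rad, θ = 5.072450 rad.
Destination latitude: φ₂ = arcsin( sin φ₁ cos δ + cos φ₁ sin δ cos θ ) = arcsin(0.802868) = 53.40°.
Then Δλ = atan2(-0.259902, 0.076172) = -1.285701 rad, from sin θ sin δ cos φ₁ over cos δ − sin φ₁ sin φ₂.
λ₂ = -167.19° + -73.67° = -240.86°, normalized to (−180°, 180°] → 119.14°.

latitude 53.40°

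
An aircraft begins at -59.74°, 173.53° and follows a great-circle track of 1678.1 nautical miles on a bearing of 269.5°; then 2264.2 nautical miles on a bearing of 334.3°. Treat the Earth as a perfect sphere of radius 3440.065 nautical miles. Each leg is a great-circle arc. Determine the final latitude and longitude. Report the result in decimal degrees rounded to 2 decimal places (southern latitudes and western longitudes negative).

latitude -14.50°, longitude 110.93°

Apply the spherical direct solution leg by leg, carrying full precision between legs.
Leg 1: from (-59.74°, 173.53°), δ = 1678.1/3440.065 = 0.487811 rad, θ = 269.5° → φ = -49.91°, λ = 126.83°.
Leg 2: from (-49.91°, 126.83°), δ = 2264.2/3440.065 = 0.658185 rad, θ = 334.3° → φ = -14.50°, λ = 110.93°.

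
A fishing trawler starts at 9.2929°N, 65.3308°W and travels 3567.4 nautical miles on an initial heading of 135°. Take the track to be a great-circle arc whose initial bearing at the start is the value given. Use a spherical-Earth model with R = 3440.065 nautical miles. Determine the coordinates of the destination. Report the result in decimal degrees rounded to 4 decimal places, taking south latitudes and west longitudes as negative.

The arc subtends δ = 3567.4/3440.065 = 1.037015 rad at the centre.
Converting: φ₁ = 0.162192 rad, θ = 2.356194 rad.
Destination latitude: φ₂ = arcsin( sin φ₁ cos δ + cos φ₁ sin δ cos θ ) = arcsin(-0.518591) = -31.2378°.
For the longitude increment, Δλ = atan2( sin θ sin δ cos φ₁, cos δ − sin φ₁ sin φ₂ ) = atan2(0.600752, 0.592535) = 45.3945°.
Hence λ₂ = -65.3308° + 45.3945° = -19.9363°.

latitude -31.2378°, longitude -19.9363°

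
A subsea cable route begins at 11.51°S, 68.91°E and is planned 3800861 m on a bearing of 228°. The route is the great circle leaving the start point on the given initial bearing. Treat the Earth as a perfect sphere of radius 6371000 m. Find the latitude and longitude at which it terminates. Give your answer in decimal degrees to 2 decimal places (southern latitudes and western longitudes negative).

The arc subtends δ = 3800861/6371000 = 0.596588 rad at the centre.
With φ₁ = -11.51° = -0.200887 rad and θ = 228° = 3.979351 rad:
sin φ₂ = sin φ₁ cos δ + cos φ₁ sin δ cos θ = (-0.199539)(0.827257) + (0.979890)(0.561823)(-0.669131) = -0.533443
φ₂ = asin(-0.533443) = -0.562666 rad = -32.24°.
For the longitude increment, Δλ = atan2( sin θ sin δ cos φ₁, cos δ − sin φ₁ sin φ₂ ) = atan2(-0.409120, 0.720815) = -29.58°.
λ₂ = λ₁ + Δλ = 39.33°.

latitude -32.24°, longitude 39.33°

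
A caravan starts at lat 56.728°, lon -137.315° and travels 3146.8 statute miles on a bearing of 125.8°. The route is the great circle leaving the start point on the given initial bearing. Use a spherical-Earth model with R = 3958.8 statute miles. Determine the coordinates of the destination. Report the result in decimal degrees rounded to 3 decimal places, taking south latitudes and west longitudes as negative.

Central angle δ = d/R = 0.794887 rad.
With φ₁ = 56.728° = 0.990090 rad and θ = 125.8° = 2.195624 rad:
Applying the spherical law of cosines for sides, sin φ₂ = sin φ₁ cos δ + cos φ₁ sin δ cos θ = 0.356493, so φ₂ = 20.885°.
For the longitude increment, Δλ = atan2( sin θ sin δ cos φ₁, cos δ − sin φ₁ sin φ₂ ) = atan2(0.317607, 0.402310) = 38.290°.
λ₂ = λ₁ + Δλ = -99.025°.

latitude 20.885°, longitude -99.025°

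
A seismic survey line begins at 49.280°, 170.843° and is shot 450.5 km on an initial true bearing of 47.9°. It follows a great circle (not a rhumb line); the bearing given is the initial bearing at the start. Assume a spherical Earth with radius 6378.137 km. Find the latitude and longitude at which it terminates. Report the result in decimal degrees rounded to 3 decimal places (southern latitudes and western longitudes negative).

latitude 51.895°, longitude 175.711°

Central angle δ = d/R = 0.070632 rad.
Converting: φ₁ = 0.860098 rad, θ = 0.836013 rad.
Applying the spherical law of cosines for sides, sin φ₂ = sin φ₁ cos δ + cos φ₁ sin δ cos θ = 0.786883, so φ₂ = 51.895°.
Δλ = atan2( sin θ sin δ cos φ₁ , cos δ − sin φ₁ sin φ₂ ) = atan2(0.034160, 0.401123) = 0.084956 rad = 4.868°.
λ₂ = 170.843° + 4.868° = 175.711°.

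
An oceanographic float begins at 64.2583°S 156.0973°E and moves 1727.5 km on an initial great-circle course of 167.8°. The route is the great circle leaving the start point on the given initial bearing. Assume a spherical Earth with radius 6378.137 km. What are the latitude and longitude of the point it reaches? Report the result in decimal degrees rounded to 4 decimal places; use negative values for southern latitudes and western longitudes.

latitude -78.9616°, longitude 173.2727°

The arc subtends δ = 1727.5/6378.137 = 0.270847 rad at the centre.
Converting: φ₁ = -1.121519 rad, θ = 2.928662 rad.
Destination latitude: φ₂ = arcsin( sin φ₁ cos δ + cos φ₁ sin δ cos θ ) = arcsin(-0.981499) = -78.9616°.
Then Δλ = atan2(0.024556, 0.079448) = 0.299767 rad, from sin θ sin δ cos φ₁ over cos δ − sin φ₁ sin φ₂.
Hence λ₂ = 156.0973° + 17.1754° = 173.2727°.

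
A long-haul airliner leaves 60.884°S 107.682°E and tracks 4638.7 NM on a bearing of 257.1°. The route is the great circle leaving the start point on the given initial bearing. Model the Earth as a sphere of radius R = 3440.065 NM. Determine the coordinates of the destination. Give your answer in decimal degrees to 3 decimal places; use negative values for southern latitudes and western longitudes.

latitude -17.375°, longitude 12.697°

Central angle δ = d/R = 1.348434 rad.
With φ₁ = -60.884° = -1.062626 rad and θ = 257.1° = 4.487242 rad:
Applying the spherical law of cosines for sides, sin φ₂ = sin φ₁ cos δ + cos φ₁ sin δ cos θ = -0.298621, so φ₂ = -17.375°.
Then Δλ = atan2(-0.462621, -0.040352) = -1.657801 rad, from sin θ sin δ cos φ₁ over cos δ − sin φ₁ sin φ₂.
λ₂ = λ₁ + Δλ = 12.697°.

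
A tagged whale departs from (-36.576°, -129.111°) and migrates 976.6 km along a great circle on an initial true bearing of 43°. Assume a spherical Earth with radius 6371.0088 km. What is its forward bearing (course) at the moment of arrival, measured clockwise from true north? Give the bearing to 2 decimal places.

final bearing 39.20°

The arc subtends δ = 976.6/6371.0088 = 0.153288 rad at the centre.
With φ₁ = -36.576° = -0.638372 rad and θ = 43° = 0.750492 rad:
Applying the spherical law of cosines for sides, sin φ₂ = sin φ₁ cos δ + cos φ₁ sin δ cos θ = -0.499223, so φ₂ = -29.949°.
Δλ = atan2( sin θ sin δ cos φ₁ , cos δ − sin φ₁ sin φ₂ ) = atan2(0.083626, 0.690793) = 0.120472 rad = 6.903°.
λ₂ = -129.111° + 6.903° = -122.208°.
The forward bearing on arrival equals the back-azimuth from the destination plus 180°.
Back-azimuth from P₂ (-29.95°, -122.21°) to P₁ (-36.58°, -129.11°), with Δλ' = λ₁ − λ₂ = -6.90°: atan2( sin Δλ' cos φ₁ , cos φ₂ sin φ₁ − sin φ₂ cos φ₁ cos Δλ' ) = 219.20°.
Final bearing = (219.20° + 180°) mod 360° = 39.20°.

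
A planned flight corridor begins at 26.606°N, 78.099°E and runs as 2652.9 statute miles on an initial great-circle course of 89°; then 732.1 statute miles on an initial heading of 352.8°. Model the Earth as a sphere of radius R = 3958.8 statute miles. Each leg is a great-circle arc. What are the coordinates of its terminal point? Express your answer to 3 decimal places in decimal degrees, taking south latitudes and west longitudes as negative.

Apply the spherical direct solution leg by leg, carrying full precision between legs.
Leg 1: from (26.606°, 78.099°), δ = 2652.9/3958.8 = 0.670127 rad, θ = 89° → φ = 21.143°, λ = 119.844°.
Leg 2: from (21.143°, 119.844°), δ = 732.1/3958.8 = 0.184930 rad, θ = 352.8° → φ = 31.647°, λ = 118.292°.

latitude 31.647°, longitude 118.292°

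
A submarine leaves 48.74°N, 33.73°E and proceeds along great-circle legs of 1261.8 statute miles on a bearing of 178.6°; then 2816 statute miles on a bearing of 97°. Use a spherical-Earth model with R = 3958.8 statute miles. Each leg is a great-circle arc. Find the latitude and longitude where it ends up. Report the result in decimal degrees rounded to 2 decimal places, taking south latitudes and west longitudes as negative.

latitude 18.40°, longitude 77.31°

Apply the spherical direct solution leg by leg, carrying full precision between legs.
Leg 1: from (48.74°, 33.73°), δ = 1261.8/3958.8 = 0.318733 rad, θ = 178.6° → φ = 30.48°, λ = 34.24°.
Leg 2: from (30.48°, 34.24°), δ = 2816/3958.8 = 0.711327 rad, θ = 97° → φ = 18.40°, λ = 77.31°.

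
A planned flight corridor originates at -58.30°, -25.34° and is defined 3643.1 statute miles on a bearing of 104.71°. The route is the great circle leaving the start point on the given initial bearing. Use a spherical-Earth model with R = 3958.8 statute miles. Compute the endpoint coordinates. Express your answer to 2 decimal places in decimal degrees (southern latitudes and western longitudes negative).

latitude -38.42°, longitude 53.90°

Central angle δ = d/R = 0.920254 rad.
With φ₁ = -58.30° = -1.017527 rad and θ = 104.71° = 1.827534 rad:
sin φ₂ = sin φ₁ cos δ + cos φ₁ sin δ cos θ = (-0.850811)(0.605618) + (0.525472)(0.795755)(-0.253927) = -0.621445
φ₂ = asin(-0.621445) = -0.670586 rad = -38.42°.
Then Δλ = atan2(0.404441, 0.076886) = 1.382935 rad, from sin θ sin δ cos φ₁ over cos δ − sin φ₁ sin φ₂.
Hence λ₂ = -25.34° + 79.24° = 53.90°.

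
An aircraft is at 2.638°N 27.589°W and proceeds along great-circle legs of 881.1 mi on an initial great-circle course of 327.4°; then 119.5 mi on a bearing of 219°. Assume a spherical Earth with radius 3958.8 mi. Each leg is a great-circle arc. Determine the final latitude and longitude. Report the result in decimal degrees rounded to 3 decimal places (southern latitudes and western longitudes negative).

latitude 11.989°, longitude -35.722°

Apply the spherical direct solution leg by leg, carrying full precision between legs.
Leg 1: from (2.638°, -27.589°), δ = 881.1/3958.8 = 0.222567 rad, θ = 327.4° → φ = 13.335°, λ = -34.609°.
Leg 2: from (13.335°, -34.609°), δ = 119.5/3958.8 = 0.030186 rad, θ = 219° → φ = 11.989°, λ = -35.722°.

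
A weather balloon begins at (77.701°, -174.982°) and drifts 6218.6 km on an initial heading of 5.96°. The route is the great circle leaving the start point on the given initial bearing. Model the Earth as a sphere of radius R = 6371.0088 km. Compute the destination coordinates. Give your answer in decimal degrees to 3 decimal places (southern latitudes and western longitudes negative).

latitude 46.295°, longitude -2.132°

δ = 6218.6/6371.0088 = 0.976078 rad (55.9251°).
Start latitude φ₁ = 1.356138 rad; initial bearing θ = 0.104022 rad.
Applying the spherical law of cosines for sides, sin φ₂ = sin φ₁ cos δ + cos φ₁ sin δ cos θ = 0.722903, so φ₂ = 46.295°.
For the longitude increment, Δλ = atan2( sin θ sin δ cos φ₁, cos δ − sin φ₁ sin φ₂ ) = atan2(0.018321, -0.146037) = 172.850°.
λ₂ = λ₁ + Δλ = -2.132°.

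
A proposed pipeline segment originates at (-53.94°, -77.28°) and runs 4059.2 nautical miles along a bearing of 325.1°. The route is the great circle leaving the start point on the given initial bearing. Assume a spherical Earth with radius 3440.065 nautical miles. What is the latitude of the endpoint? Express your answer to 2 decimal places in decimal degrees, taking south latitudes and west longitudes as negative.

latitude 7.96°

Central angle δ = d/R = 1.179978 rad.
Start latitude φ₁ = -0.941431 rad; initial bearing θ = 5.674065 rad.
sin φ₂ = sin φ₁ cos δ + cos φ₁ sin δ cos θ = (-0.808401)(0.380945) + (0.588632)(0.924598)(0.820152) = 0.138409
φ₂ = asin(0.138409) = 0.138855 rad = 7.96°.
Δλ = atan2( sin θ sin δ cos φ₁ , cos δ − sin φ₁ sin φ₂ ) = atan2(-0.311389, 0.492836) = -0.563497 rad = -32.29°.
λ₂ = -77.28° + -32.29° = -109.57°.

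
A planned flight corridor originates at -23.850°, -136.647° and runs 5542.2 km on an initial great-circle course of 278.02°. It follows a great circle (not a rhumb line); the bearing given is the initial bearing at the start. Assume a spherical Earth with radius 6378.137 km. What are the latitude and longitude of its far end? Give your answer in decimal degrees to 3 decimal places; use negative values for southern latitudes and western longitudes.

The arc subtends δ = 5542.2/6378.137 = 0.868937 rad at the centre.
Converting: φ₁ = -0.416261 rad, θ = 4.852364 rad.
Destination latitude: φ₂ = arcsin( sin φ₁ cos δ + cos φ₁ sin δ cos θ ) = arcsin(-0.163615) = -9.417°.
Δλ = atan2( sin θ sin δ cos φ₁ , cos δ − sin φ₁ sin φ₂ ) = atan2(-0.691602, 0.579482) = -0.873379 rad = -50.041°.
λ₂ = -136.647° + -50.041° = -186.688°, normalized to (−180°, 180°] → 173.312°.

latitude -9.417°, longitude 173.312°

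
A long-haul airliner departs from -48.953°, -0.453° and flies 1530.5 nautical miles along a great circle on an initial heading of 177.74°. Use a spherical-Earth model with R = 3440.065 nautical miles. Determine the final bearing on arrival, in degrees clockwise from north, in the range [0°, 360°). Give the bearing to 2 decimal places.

final bearing 174.48°

δ = 1530.5/3440.065 = 0.444904 rad (25.4911°).
With φ₁ = -48.953° = -0.854391 rad and θ = 177.74° = 3.102148 rad:
sin φ₂ = sin φ₁ cos δ + cos φ₁ sin δ cos θ = (-0.754171)(0.902652) + (0.656678)(0.430372)(-0.999222) = -0.963150
φ₂ = asin(-0.963150) = -1.298477 rad = -74.397°.
Then Δλ = atan2(0.011145, 0.176272) = 0.063140 rad, from sin θ sin δ cos φ₁ over cos δ − sin φ₁ sin φ₂.
λ₂ = -0.453° + 3.618° = 3.165°.
The forward bearing on arrival equals the back-azimuth from the destination plus 180°.
Back-azimuth from P₂ (-74.40°, 3.16°) to P₁ (-48.95°, -0.45°), with Δλ' = λ₁ − λ₂ = -3.62°: atan2( sin Δλ' cos φ₁ , cos φ₂ sin φ₁ − sin φ₂ cos φ₁ cos Δλ' ) = 354.48°.
Final bearing = (354.48° + 180°) mod 360° = 174.48°.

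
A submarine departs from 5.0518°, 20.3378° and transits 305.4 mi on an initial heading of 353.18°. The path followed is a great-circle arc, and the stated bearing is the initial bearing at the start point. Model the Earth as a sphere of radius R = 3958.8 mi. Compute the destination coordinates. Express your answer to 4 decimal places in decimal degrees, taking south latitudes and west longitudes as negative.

δ = 305.4/3958.8 = 0.077145 rad (4.4201°).
Converting: φ₁ = 0.088171 rad, θ = 6.164154 rad.
Applying the spherical law of cosines for sides, sin φ₂ = sin φ₁ cos δ + cos φ₁ sin δ cos θ = 0.164020, so φ₂ = 9.4403°.
Δλ = atan2( sin θ sin δ cos φ₁ , cos δ − sin φ₁ sin φ₂ ) = atan2(-0.009116, 0.982583) = -0.009278 rad = -0.5316°.
λ₂ = λ₁ + Δλ = 19.8062°.

latitude 9.4403°, longitude 19.8062°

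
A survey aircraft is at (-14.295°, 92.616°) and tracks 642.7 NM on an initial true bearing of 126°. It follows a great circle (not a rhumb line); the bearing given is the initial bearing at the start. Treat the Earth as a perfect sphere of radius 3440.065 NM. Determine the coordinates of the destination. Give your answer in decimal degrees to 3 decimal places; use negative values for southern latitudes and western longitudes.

latitude -20.390°, longitude 101.841°

The arc subtends δ = 642.7/3440.065 = 0.186828 rad at the centre.
With φ₁ = -14.295° = -0.249495 rad and θ = 126° = 2.199115 rad:
sin φ₂ = sin φ₁ cos δ + cos φ₁ sin δ cos θ = (-0.246914)(0.982598) + (0.969037)(0.185743)(-0.587785) = -0.348414
φ₂ = asin(-0.348414) = -0.355879 rad = -20.390°.
For the longitude increment, Δλ = atan2( sin θ sin δ cos φ₁, cos δ − sin φ₁ sin φ₂ ) = atan2(0.145616, 0.896570) = 9.225°.
Hence λ₂ = 92.616° + 9.225° = 101.841°.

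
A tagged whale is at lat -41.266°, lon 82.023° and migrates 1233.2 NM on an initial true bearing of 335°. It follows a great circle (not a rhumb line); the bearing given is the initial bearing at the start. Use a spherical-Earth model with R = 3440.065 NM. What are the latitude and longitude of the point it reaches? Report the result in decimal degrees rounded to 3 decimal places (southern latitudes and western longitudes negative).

latitude -22.248°, longitude 72.804°

Angular distance δ = d/R = 1233.2 / 3440.065 = 0.358482 rad.
Start latitude φ₁ = -0.720228 rad; initial bearing θ = 5.846853 rad.
Destination latitude: φ₂ = arcsin( sin φ₁ cos δ + cos φ₁ sin δ cos θ ) = arcsin(-0.378616) = -22.248°.
Δλ = atan2( sin θ sin δ cos φ₁ , cos δ − sin φ₁ sin φ₂ ) = atan2(-0.111453, 0.686712) = -0.160897 rad = -9.219°.
Hence λ₂ = 82.023° + -9.219° = 72.804°.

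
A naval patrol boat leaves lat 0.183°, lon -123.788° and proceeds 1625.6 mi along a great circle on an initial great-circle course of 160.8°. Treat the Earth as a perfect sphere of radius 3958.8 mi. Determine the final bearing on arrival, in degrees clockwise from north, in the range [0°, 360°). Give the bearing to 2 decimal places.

Central angle δ = d/R = 0.410629 rad.
With φ₁ = 0.183° = 0.003194 rad and θ = 160.8° = 2.806489 rad:
Applying the spherical law of cosines for sides, sin φ₂ = sin φ₁ cos δ + cos φ₁ sin δ cos θ = -0.374052, so φ₂ = -21.966°.
For the longitude increment, Δλ = atan2( sin θ sin δ cos φ₁, cos δ − sin φ₁ sin φ₂ ) = atan2(0.131278, 0.918064) = 8.138°.
Hence λ₂ = -123.788° + 8.138° = -115.650°.
The forward bearing on arrival equals the back-azimuth from the destination plus 180°.
Back-azimuth from P₂ (-21.97°, -115.65°) to P₁ (0.18°, -123.79°), with Δλ' = λ₁ − λ₂ = -8.14°: atan2( sin Δλ' cos φ₁ , cos φ₂ sin φ₁ − sin φ₂ cos φ₁ cos Δλ' ) = 339.23°.
Final bearing = (339.23° + 180°) mod 360° = 159.23°.

final bearing 159.23°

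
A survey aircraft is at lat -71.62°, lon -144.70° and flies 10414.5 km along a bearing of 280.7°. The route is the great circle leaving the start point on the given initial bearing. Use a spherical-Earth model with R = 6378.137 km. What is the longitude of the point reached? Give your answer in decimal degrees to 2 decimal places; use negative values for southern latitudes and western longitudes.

longitude 134.36°

δ = 10414.5/6378.137 = 1.632844 rad (93.5550°).
With φ₁ = -71.62° = -1.250005 rad and θ = 280.7° = 4.899139 rad:
sin φ₂ = sin φ₁ cos δ + cos φ₁ sin δ cos θ = (-0.948986)(-0.062007) + (0.315318)(0.998076)(0.185667) = 0.117276
φ₂ = asin(0.117276) = 0.117546 rad = 6.73°.
Then Δλ = atan2(-0.309239, 0.049285) = -1.412749 rad, from sin θ sin δ cos φ₁ over cos δ − sin φ₁ sin φ₂.
λ₂ = -144.70° + -80.94° = -225.64°, normalized to (−180°, 180°] → 134.36°.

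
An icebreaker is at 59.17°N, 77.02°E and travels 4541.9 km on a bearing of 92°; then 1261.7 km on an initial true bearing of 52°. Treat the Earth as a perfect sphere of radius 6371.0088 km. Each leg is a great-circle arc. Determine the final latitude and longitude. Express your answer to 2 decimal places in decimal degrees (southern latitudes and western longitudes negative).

latitude 45.95°, longitude 147.98°

Apply the spherical direct solution leg by leg, carrying full precision between legs.
Leg 1: from (59.17°, 77.02°), δ = 4541.9/6371.0088 = 0.712901 rad, θ = 92° → φ = 39.63°, λ = 135.09°.
Leg 2: from (39.63°, 135.09°), δ = 1261.7/6371.0088 = 0.198038 rad, θ = 52° → φ = 45.95°, λ = 147.98°.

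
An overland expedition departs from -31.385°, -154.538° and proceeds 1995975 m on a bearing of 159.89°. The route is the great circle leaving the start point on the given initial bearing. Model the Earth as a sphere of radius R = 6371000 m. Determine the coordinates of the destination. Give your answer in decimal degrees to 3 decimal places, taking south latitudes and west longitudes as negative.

Angular distance δ = d/R = 1995975 / 6371000 = 0.313291 rad.
Converting: φ₁ = -0.547772 rad, θ = 2.790607 rad.
Destination latitude: φ₂ = arcsin( sin φ₁ cos δ + cos φ₁ sin δ cos θ ) = arcsin(-0.742495) = -47.944°.
Δλ = atan2( sin θ sin δ cos φ₁ , cos δ − sin φ₁ sin φ₂ ) = atan2(0.090459, 0.564643) = 0.158857 rad = 9.102°.
λ₂ = λ₁ + Δλ = -145.436°.

latitude -47.944°, longitude -145.436°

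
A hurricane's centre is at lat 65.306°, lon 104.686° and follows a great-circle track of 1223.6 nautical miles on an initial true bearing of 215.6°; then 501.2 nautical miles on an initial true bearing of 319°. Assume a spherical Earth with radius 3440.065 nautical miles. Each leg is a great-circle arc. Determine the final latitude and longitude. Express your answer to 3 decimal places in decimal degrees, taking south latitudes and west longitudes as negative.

latitude 53.140°, longitude 78.200°

Apply the spherical direct solution leg by leg, carrying full precision between legs.
Leg 1: from (65.306°, 104.686°), δ = 1223.6/3440.065 = 0.355691 rad, θ = 215.6° → φ = 47.171°, λ = 87.337°.
Leg 2: from (47.171°, 87.337°), δ = 501.2/3440.065 = 0.145695 rad, θ = 319° → φ = 53.140°, λ = 78.200°.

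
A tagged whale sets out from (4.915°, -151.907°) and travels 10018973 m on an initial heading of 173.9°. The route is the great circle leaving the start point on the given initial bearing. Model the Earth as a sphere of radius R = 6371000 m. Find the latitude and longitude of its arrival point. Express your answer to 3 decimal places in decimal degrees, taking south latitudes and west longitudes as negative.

latitude -82.236°, longitude -100.035°

The arc subtends δ = 10018973/6371000 = 1.572590 rad at the centre.
Start latitude φ₁ = 0.085783 rad; initial bearing θ = 3.035128 rad.
sin φ₂ = sin φ₁ cos δ + cos φ₁ sin δ cos θ = (0.085678)(-0.001794) + (0.996323)(0.999998)(-0.994338) = -0.990834
φ₂ = asin(-0.990834) = -1.435295 rad = -82.236°.
Then Δλ = atan2(0.105873, 0.083098) = 0.905339 rad, from sin θ sin δ cos φ₁ over cos δ − sin φ₁ sin φ₂.
λ₂ = λ₁ + Δλ = -100.035°.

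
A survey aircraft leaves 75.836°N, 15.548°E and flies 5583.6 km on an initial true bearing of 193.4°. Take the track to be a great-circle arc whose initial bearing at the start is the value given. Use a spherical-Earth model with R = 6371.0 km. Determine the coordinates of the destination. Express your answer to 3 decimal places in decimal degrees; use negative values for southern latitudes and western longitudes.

latitude 25.947°, longitude 4.125°

δ = 5583.6/6371 = 0.876409 rad (50.2145°).
Start latitude φ₁ = 1.323588 rad; initial bearing θ = 3.375467 rad.
Applying the spherical law of cosines for sides, sin φ₂ = sin φ₁ cos δ + cos φ₁ sin δ cos θ = 0.437543, so φ₂ = 25.947°.
Then Δλ = atan2(-0.043577, 0.215674) = -0.199368 rad, from sin θ sin δ cos φ₁ over cos δ − sin φ₁ sin φ₂.
Hence λ₂ = 15.548° + -11.423° = 4.125°.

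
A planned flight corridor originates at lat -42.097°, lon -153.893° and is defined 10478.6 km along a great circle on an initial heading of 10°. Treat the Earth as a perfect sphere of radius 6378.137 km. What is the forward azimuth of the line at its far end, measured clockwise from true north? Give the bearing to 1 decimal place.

final bearing 11.8°

Central angle δ = d/R = 1.642894 rad.
Converting: φ₁ = -0.734731 rad, θ = 0.174533 rad.
sin φ₂ = sin φ₁ cos δ + cos φ₁ sin δ cos θ = (-0.670388)(-0.072035) + (0.742011)(0.997402)(0.984808) = 0.777131
φ₂ = asin(0.777131) = 0.890094 rad = 50.999°.
Then Δλ = atan2(0.128514, 0.448944) = 0.278803 rad, from sin θ sin δ cos φ₁ over cos δ − sin φ₁ sin φ₂.
λ₂ = λ₁ + Δλ = -137.919°.
The forward bearing on arrival equals the back-azimuth from the destination plus 180°.
Back-azimuth from P₂ (51.0°, -137.9°) to P₁ (-42.1°, -153.9°), with Δλ' = λ₁ − λ₂ = -16.0°: atan2( sin Δλ' cos φ₁ , cos φ₂ sin φ₁ − sin φ₂ cos φ₁ cos Δλ' ) = 191.8°.
Final bearing = (191.8° + 180°) mod 360° = 11.8°.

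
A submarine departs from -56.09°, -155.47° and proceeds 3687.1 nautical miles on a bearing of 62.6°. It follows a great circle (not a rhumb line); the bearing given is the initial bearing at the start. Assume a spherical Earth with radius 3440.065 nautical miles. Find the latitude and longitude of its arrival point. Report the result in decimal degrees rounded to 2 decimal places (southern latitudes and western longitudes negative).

latitude -9.89°, longitude -103.16°

Angular distance δ = d/R = 3687.1 / 3440.065 = 1.071811 rad.
Converting: φ₁ = -0.978955 rad, θ = 1.092576 rad.
sin φ₂ = sin φ₁ cos δ + cos φ₁ sin δ cos θ = (-0.829915)(0.478535) + (0.557890)(0.878069)(0.460200) = -0.171707
φ₂ = asin(-0.171707) = -0.172562 rad = -9.89°.
For the longitude increment, Δλ = atan2( sin θ sin δ cos φ₁, cos δ − sin φ₁ sin φ₂ ) = atan2(0.434910, 0.336032) = 52.31°.
λ₂ = -155.47° + 52.31° = -103.16°.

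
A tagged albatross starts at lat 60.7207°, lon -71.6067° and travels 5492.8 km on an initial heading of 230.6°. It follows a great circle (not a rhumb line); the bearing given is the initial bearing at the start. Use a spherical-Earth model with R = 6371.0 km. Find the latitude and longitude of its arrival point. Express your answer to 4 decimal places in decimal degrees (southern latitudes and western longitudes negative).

Central angle δ = d/R = 0.862157 rad.
With φ₁ = 60.7207° = 1.059776 rad and θ = 230.6° = 4.024729 rad:
Destination latitude: φ₂ = arcsin( sin φ₁ cos δ + cos φ₁ sin δ cos θ ) = arcsin(0.331969) = 19.3883°.
Then Δλ = atan2(-0.286934, 0.361243) = -0.671253 rad, from sin θ sin δ cos φ₁ over cos δ − sin φ₁ sin φ₂.
λ₂ = -71.6067° + -38.4600° = -110.0667°.

latitude 19.3883°, longitude -110.0667°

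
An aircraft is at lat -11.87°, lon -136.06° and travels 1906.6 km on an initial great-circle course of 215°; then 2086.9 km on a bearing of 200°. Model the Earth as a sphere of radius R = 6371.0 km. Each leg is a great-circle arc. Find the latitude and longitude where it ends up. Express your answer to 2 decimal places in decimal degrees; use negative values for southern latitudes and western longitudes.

latitude -43.03°, longitude -155.53°

Apply the spherical direct solution leg by leg, carrying full precision between legs.
Leg 1: from (-11.87°, -136.06°), δ = 1906.6/6371 = 0.299262 rad, θ = 215° → φ = -25.65°, λ = -146.87°.
Leg 2: from (-25.65°, -146.87°), δ = 2086.9/6371 = 0.327562 rad, θ = 200° → φ = -43.03°, λ = -155.53°.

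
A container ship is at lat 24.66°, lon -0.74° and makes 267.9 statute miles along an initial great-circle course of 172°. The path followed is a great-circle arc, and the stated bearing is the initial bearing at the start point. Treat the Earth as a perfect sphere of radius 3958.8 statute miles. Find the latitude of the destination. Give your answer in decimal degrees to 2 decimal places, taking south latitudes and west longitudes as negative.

latitude 20.82°

The arc subtends δ = 267.9/3958.8 = 0.067672 rad at the centre.
With φ₁ = 24.66° = 0.430398 rad and θ = 172° = 3.001966 rad:
Destination latitude: φ₂ = arcsin( sin φ₁ cos δ + cos φ₁ sin δ cos θ ) = arcsin(0.355422) = 20.82°.
Then Δλ = atan2(0.008553, 0.849417) = 0.010069 rad, from sin θ sin δ cos φ₁ over cos δ − sin φ₁ sin φ₂.
λ₂ = -0.74° + 0.58° = -0.16°.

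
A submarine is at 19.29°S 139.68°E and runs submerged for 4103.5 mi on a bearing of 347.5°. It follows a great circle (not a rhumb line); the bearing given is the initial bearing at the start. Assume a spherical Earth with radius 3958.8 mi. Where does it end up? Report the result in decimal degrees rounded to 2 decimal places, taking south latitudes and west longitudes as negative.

latitude 38.67°, longitude 125.88°

δ = 4103.5/3958.8 = 1.036551 rad (59.3900°).
Start latitude φ₁ = -0.336674 rad; initial bearing θ = 6.065019 rad.
Applying the spherical law of cosines for sides, sin φ₂ = sin φ₁ cos δ + cos φ₁ sin δ cos θ = 0.624868, so φ₂ = 38.67°.
Then Δλ = atan2(-0.175822, 0.715616) = -0.240920 rad, from sin θ sin δ cos φ₁ over cos δ − sin φ₁ sin φ₂.
λ₂ = λ₁ + Δλ = 125.88°.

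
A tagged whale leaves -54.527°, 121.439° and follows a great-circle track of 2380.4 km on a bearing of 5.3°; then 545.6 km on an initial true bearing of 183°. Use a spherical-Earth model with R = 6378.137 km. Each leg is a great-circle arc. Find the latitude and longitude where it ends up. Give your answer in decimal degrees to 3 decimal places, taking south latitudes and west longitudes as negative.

Apply the spherical direct solution leg by leg, carrying full precision between legs.
Leg 1: from (-54.527°, 121.439°), δ = 2380.4/6378.137 = 0.373212 rad, θ = 5.3° → φ = -33.205°, λ = 123.746°.
Leg 2: from (-33.205°, 123.746°), δ = 545.6/6378.137 = 0.085542 rad, θ = 183° → φ = -38.100°, λ = 123.420°.

latitude -38.100°, longitude 123.420°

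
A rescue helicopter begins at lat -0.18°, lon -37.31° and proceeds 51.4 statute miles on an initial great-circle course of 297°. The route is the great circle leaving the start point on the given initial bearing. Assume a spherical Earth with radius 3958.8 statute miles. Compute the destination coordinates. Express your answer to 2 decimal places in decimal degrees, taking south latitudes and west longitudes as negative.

latitude 0.16°, longitude -37.97°

Central angle δ = d/R = 0.012984 rad.
Start latitude φ₁ = -0.003142 rad; initial bearing θ = 5.183628 rad.
sin φ₂ = sin φ₁ cos δ + cos φ₁ sin δ cos θ = (-0.003142)(0.999916) + (0.999995)(0.012983)(0.453990) = 0.002753
φ₂ = asin(0.002753) = 0.002753 rad = 0.16°.
For the longitude increment, Δλ = atan2( sin θ sin δ cos φ₁, cos δ − sin φ₁ sin φ₂ ) = atan2(-0.011568, 0.999924) = -0.66°.
λ₂ = λ₁ + Δλ = -37.97°.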